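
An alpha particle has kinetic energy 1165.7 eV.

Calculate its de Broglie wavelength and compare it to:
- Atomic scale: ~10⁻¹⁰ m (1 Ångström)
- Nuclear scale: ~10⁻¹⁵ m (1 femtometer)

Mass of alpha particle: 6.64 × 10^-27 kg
λ = 4.21 × 10^-13 m, which is between nuclear and atomic scales.

Using λ = h/√(2mKE):

KE = 1165.7 eV = 1.868 × 10^-16 J

λ = h/√(2mKE)
λ = (6.626 × 10^-34 J·s) / √(2 × 6.64 × 10^-27 kg × 1.868 × 10^-16 J)
λ = 4.21 × 10^-13 m

Comparison:
- Atomic scale (10⁻¹⁰ m): λ is 0.0042× this size
- Nuclear scale (10⁻¹⁵ m): λ is 4.2e+02× this size

The wavelength is between nuclear and atomic scales.

This wavelength is appropriate for probing atomic structure but too large for nuclear physics experiments.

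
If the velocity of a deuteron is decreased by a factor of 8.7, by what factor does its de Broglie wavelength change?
The wavelength increases by a factor of 8.7.

From λ = h/(mv), the wavelength is inversely proportional to velocity:

λ ∝ 1/v

If v → v/8.7, then λ → 8.7λ

When velocity is decreased by a factor of 8.7, the wavelength increases by a factor of 8.7.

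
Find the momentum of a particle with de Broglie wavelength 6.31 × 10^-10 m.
1.05 × 10^-24 kg·m/s

From the de Broglie relation λ = h/p, we solve for p:

p = h/λ
p = (6.626 × 10^-34 J·s) / (6.31 × 10^-10 m)
p = 1.05 × 10^-24 kg·m/s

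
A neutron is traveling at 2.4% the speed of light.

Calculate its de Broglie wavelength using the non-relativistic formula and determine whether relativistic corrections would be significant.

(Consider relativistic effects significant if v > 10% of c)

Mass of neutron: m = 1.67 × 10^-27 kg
No, relativistic corrections are not needed.

Using the non-relativistic de Broglie formula λ = h/(mv):

v = 2.4% × c = 7.195 × 10^6 m/s

λ = h/(mv)
λ = (6.626 × 10^-34 J·s) / (1.67 × 10^-27 kg × 7.195 × 10^6 m/s)
λ = 5.51 × 10^-14 m

Since v = 2.4% of c < 10% of c, relativistic corrections are NOT significant and this non-relativistic result is a good approximation.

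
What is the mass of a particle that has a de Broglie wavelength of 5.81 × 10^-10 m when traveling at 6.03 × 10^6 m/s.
1.89 × 10^-31 kg

From the de Broglie relation λ = h/(mv), we solve for m:

m = h/(λv)
m = (6.626 × 10^-34 J·s) / (5.81 × 10^-10 m × 6.03 × 10^6 m/s)
m = 1.89 × 10^-31 kg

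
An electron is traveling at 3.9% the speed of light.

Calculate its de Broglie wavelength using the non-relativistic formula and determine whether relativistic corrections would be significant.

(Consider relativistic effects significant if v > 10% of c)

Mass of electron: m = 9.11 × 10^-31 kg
No, relativistic corrections are not needed.

Using the non-relativistic de Broglie formula λ = h/(mv):

v = 3.9% × c = 1.169 × 10^7 m/s

λ = h/(mv)
λ = (6.626 × 10^-34 J·s) / (9.11 × 10^-31 kg × 1.169 × 10^7 m/s)
λ = 6.22 × 10^-11 m

Since v = 3.9% of c < 10% of c, relativistic corrections are NOT significant and this non-relativistic result is a good approximation.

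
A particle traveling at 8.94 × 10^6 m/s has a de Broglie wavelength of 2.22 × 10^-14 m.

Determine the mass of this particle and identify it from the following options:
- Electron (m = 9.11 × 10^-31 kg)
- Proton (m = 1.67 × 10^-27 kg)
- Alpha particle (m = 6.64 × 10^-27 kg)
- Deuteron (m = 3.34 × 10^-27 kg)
The particle is a deuteron.

From λ = h/(mv), solve for mass:

m = h/(λv)
m = (6.626 × 10^-34 J·s) / (2.22 × 10^-14 m × 8.94 × 10^6 m/s)
m = 3.34 × 10^-27 kg

Comparing with the listed masses, this is closest to a deuteron.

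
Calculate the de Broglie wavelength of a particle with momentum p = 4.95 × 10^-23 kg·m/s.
1.34 × 10^-11 m

Using the de Broglie relation λ = h/p:

λ = h/p
λ = (6.626 × 10^-34 J·s) / (4.95 × 10^-23 kg·m/s)
λ = 1.34 × 10^-11 m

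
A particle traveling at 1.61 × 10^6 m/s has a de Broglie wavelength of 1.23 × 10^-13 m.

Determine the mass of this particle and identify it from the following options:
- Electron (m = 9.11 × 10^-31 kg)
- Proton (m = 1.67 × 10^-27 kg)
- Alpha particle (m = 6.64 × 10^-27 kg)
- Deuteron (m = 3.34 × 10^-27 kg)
The particle is a deuteron.

From λ = h/(mv), solve for mass:

m = h/(λv)
m = (6.626 × 10^-34 J·s) / (1.23 × 10^-13 m × 1.61 × 10^6 m/s)
m = 3.35 × 10^-27 kg

Comparing with the listed masses, this is closest to a deuteron.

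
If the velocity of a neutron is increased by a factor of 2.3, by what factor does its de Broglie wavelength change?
The wavelength decreases by a factor of 2.3.

From λ = h/(mv), the wavelength is inversely proportional to velocity:

λ ∝ 1/v

If v → 2.3v, then λ → λ/2.3

When velocity is increased by a factor of 2.3, the wavelength decreases by a factor of 2.3.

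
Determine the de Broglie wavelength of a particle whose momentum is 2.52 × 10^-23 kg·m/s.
2.63 × 10^-11 m

Using the de Broglie relation λ = h/p:

λ = h/p
λ = (6.626 × 10^-34 J·s) / (2.52 × 10^-23 kg·m/s)
λ = 2.63 × 10^-11 m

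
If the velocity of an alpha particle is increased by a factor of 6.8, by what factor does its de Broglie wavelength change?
The wavelength decreases by a factor of 6.8.

From λ = h/(mv), the wavelength is inversely proportional to velocity:

λ ∝ 1/v

If v → 6.8v, then λ → λ/6.8

When velocity is increased by a factor of 6.8, the wavelength decreases by a factor of 6.8.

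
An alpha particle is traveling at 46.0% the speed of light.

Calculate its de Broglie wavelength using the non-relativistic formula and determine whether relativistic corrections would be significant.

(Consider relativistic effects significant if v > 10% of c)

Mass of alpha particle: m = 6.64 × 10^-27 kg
Yes, relativistic corrections are needed.

Using the non-relativistic de Broglie formula λ = h/(mv):

v = 46.0% × c = 1.379 × 10^8 m/s

λ = h/(mv)
λ = (6.626 × 10^-34 J·s) / (6.64 × 10^-27 kg × 1.379 × 10^8 m/s)
λ = 7.24 × 10^-16 m

Since v = 46.0% of c > 10% of c, relativistic corrections ARE significant and the actual wavelength would differ from this non-relativistic estimate.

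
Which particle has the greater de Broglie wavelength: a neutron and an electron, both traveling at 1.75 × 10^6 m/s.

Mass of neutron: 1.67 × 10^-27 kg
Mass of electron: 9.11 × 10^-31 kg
The electron has the longer wavelength.

Using λ = h/(mv), since both particles have the same velocity, the wavelength depends only on mass.

For neutron: λ₁ = h/(m₁v) = 2.27 × 10^-13 m
For electron: λ₂ = h/(m₂v) = 4.16 × 10^-10 m

Since λ ∝ 1/m at constant velocity, the lighter particle has the longer wavelength.

The electron has the longer de Broglie wavelength.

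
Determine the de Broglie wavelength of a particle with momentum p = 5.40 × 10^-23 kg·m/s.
1.23 × 10^-11 m

Using the de Broglie relation λ = h/p:

λ = h/p
λ = (6.626 × 10^-34 J·s) / (5.40 × 10^-23 kg·m/s)
λ = 1.23 × 10^-11 m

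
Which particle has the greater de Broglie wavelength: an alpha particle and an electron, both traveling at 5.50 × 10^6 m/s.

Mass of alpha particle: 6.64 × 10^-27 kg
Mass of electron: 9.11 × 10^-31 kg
The electron has the longer wavelength.

Using λ = h/(mv), since both particles have the same velocity, the wavelength depends only on mass.

For alpha particle: λ₁ = h/(m₁v) = 1.81 × 10^-14 m
For electron: λ₂ = h/(m₂v) = 1.32 × 10^-10 m

Since λ ∝ 1/m at constant velocity, the lighter particle has the longer wavelength.

The electron has the longer de Broglie wavelength.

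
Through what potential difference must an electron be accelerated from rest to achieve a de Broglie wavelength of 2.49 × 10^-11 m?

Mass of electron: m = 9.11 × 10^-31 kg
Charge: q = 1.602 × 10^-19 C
2.43 × 10^3 V

From λ = h/√(2mqV), we solve for V:

λ² = h²/(2mqV)
V = h²/(2mqλ²)
V = (6.626 × 10^-34 J·s)² / (2 × 9.11 × 10^-31 kg × 1.602 × 10^-19 C × (2.49 × 10^-11 m)²)
V = 2.43 × 10^3 V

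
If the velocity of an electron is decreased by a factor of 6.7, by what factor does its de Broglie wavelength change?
The wavelength increases by a factor of 6.7.

From λ = h/(mv), the wavelength is inversely proportional to velocity:

λ ∝ 1/v

If v → v/6.7, then λ → 6.7λ

When velocity is decreased by a factor of 6.7, the wavelength increases by a factor of 6.7.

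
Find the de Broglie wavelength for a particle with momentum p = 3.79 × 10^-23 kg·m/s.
1.75 × 10^-11 m

Using the de Broglie relation λ = h/p:

λ = h/p
λ = (6.626 × 10^-34 J·s) / (3.79 × 10^-23 kg·m/s)
λ = 1.75 × 10^-11 m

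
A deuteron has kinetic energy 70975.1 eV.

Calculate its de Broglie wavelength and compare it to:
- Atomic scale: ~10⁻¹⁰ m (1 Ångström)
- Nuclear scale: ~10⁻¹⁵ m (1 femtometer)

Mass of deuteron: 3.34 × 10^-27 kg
λ = 7.60 × 10^-14 m, which is between nuclear and atomic scales.

Using λ = h/√(2mKE):

KE = 70975.1 eV = 1.137 × 10^-14 J

λ = h/√(2mKE)
λ = (6.626 × 10^-34 J·s) / √(2 × 3.34 × 10^-27 kg × 1.137 × 10^-14 J)
λ = 7.60 × 10^-14 m

Comparison:
- Atomic scale (10⁻¹⁰ m): λ is 0.00076× this size
- Nuclear scale (10⁻¹⁵ m): λ is 76× this size

The wavelength is between nuclear and atomic scales.

This wavelength is appropriate for probing atomic structure but too large for nuclear physics experiments.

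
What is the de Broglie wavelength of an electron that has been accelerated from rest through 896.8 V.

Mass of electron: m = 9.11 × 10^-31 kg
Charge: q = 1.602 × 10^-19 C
4.10 × 10^-11 m

When a particle is accelerated through voltage V, it gains kinetic energy KE = qV.

The de Broglie wavelength is then λ = h/√(2mqV):

λ = h/√(2mqV)
λ = (6.626 × 10^-34 J·s) / √(2 × 9.11 × 10^-31 kg × 1.602 × 10^-19 C × 896.8 V)
λ = 4.10 × 10^-11 m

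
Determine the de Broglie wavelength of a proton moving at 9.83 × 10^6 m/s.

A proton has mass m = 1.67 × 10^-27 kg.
4.04 × 10^-14 m

Using the de Broglie relation λ = h/(mv):

λ = h/(mv)
λ = (6.626 × 10^-34 J·s) / (1.67 × 10^-27 kg × 9.83 × 10^6 m/s)
λ = 4.04 × 10^-14 m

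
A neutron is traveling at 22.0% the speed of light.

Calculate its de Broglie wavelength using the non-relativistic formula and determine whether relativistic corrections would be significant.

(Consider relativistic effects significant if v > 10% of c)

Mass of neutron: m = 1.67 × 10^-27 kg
Yes, relativistic corrections are needed.

Using the non-relativistic de Broglie formula λ = h/(mv):

v = 22.0% × c = 6.595 × 10^7 m/s

λ = h/(mv)
λ = (6.626 × 10^-34 J·s) / (1.67 × 10^-27 kg × 6.595 × 10^7 m/s)
λ = 6.02 × 10^-15 m

Since v = 22.0% of c > 10% of c, relativistic corrections ARE significant and the actual wavelength would differ from this non-relativistic estimate.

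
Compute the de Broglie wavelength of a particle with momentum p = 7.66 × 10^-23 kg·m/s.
8.65 × 10^-12 m

Using the de Broglie relation λ = h/p:

λ = h/p
λ = (6.626 × 10^-34 J·s) / (7.66 × 10^-23 kg·m/s)
λ = 8.65 × 10^-12 m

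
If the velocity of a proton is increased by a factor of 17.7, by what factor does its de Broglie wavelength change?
The wavelength decreases by a factor of 17.7.

From λ = h/(mv), the wavelength is inversely proportional to velocity:

λ ∝ 1/v

If v → 17.7v, then λ → λ/17.7

When velocity is increased by a factor of 17.7, the wavelength decreases by a factor of 17.7.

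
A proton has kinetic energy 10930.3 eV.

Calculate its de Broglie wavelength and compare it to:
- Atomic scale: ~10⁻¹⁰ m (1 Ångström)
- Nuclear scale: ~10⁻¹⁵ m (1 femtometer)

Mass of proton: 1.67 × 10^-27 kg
λ = 2.74 × 10^-13 m, which is between nuclear and atomic scales.

Using λ = h/√(2mKE):

KE = 10930.3 eV = 1.751 × 10^-15 J

λ = h/√(2mKE)
λ = (6.626 × 10^-34 J·s) / √(2 × 1.67 × 10^-27 kg × 1.751 × 10^-15 J)
λ = 2.74 × 10^-13 m

Comparison:
- Atomic scale (10⁻¹⁰ m): λ is 0.0027× this size
- Nuclear scale (10⁻¹⁵ m): λ is 2.7e+02× this size

The wavelength is between nuclear and atomic scales.

This wavelength is appropriate for probing atomic structure but too large for nuclear physics experiments.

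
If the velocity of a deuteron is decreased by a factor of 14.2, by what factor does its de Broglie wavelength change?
The wavelength increases by a factor of 14.2.

From λ = h/(mv), the wavelength is inversely proportional to velocity:

λ ∝ 1/v

If v → v/14.2, then λ → 14.2λ

When velocity is decreased by a factor of 14.2, the wavelength increases by a factor of 14.2.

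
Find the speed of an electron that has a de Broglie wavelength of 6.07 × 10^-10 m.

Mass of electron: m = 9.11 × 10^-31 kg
1.20 × 10^6 m/s

From the de Broglie relation λ = h/(mv), we solve for v:

v = h/(mλ)
v = (6.626 × 10^-34 J·s) / (9.11 × 10^-31 kg × 6.07 × 10^-10 m)
v = 1.20 × 10^6 m/s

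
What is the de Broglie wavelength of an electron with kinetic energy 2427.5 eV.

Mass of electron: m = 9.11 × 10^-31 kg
2.49 × 10^-11 m

Using λ = h/√(2mKE):

First convert KE to Joules: KE = 2427.5 eV = 3.889 × 10^-16 J

λ = h/√(2mKE)
λ = (6.626 × 10^-34 J·s) / √(2 × 9.11 × 10^-31 kg × 3.889 × 10^-16 J)
λ = 2.49 × 10^-11 m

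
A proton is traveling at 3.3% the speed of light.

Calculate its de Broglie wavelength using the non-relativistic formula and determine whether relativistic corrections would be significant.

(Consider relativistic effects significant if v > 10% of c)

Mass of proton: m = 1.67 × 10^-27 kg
No, relativistic corrections are not needed.

Using the non-relativistic de Broglie formula λ = h/(mv):

v = 3.3% × c = 9.893 × 10^6 m/s

λ = h/(mv)
λ = (6.626 × 10^-34 J·s) / (1.67 × 10^-27 kg × 9.893 × 10^6 m/s)
λ = 4.01 × 10^-14 m

Since v = 3.3% of c < 10% of c, relativistic corrections are NOT significant and this non-relativistic result is a good approximation.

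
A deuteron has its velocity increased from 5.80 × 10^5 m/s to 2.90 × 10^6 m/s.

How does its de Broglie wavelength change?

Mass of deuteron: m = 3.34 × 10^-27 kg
The wavelength decreases by a factor of 5.

Using λ = h/(mv):

Initial wavelength: λ₁ = h/(mv₁) = 3.42 × 10^-13 m
Final wavelength: λ₂ = h/(mv₂) = 6.84 × 10^-14 m

Since λ ∝ 1/v, when velocity increases by a factor of 5, the wavelength decreases by a factor of 5.

λ₂/λ₁ = v₁/v₂ = 1/5

The wavelength decreases by a factor of 5.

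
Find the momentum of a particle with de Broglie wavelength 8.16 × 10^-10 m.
8.12 × 10^-25 kg·m/s

From the de Broglie relation λ = h/p, we solve for p:

p = h/λ
p = (6.626 × 10^-34 J·s) / (8.16 × 10^-10 m)
p = 8.12 × 10^-25 kg·m/s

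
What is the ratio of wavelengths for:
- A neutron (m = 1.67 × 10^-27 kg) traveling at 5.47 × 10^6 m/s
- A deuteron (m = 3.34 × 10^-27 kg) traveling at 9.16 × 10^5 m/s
λ₁/λ₂ = 0.335

Using λ = h/(mv):

λ₁ = h/(m₁v₁) = 7.25 × 10^-14 m
λ₂ = h/(m₂v₂) = 2.17 × 10^-13 m

Ratio λ₁/λ₂ = (m₂v₂)/(m₁v₁)
         = (3.34 × 10^-27 kg × 9.16 × 10^5 m/s) / (1.67 × 10^-27 kg × 5.47 × 10^6 m/s)
         = 0.335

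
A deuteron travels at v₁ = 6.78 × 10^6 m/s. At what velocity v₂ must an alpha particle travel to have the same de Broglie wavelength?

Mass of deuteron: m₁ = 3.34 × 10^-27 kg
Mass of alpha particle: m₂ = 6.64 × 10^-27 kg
v₂ = 3.41 × 10^6 m/s

For equal de Broglie wavelengths: λ₁ = λ₂

h/(m₁v₁) = h/(m₂v₂)
m₁v₁ = m₂v₂
v₂ = v₁ · (m₁/m₂)

v₂ = 6.78 × 10^6 m/s × (3.34 × 10^-27 kg / 6.64 × 10^-27 kg)
v₂ = 3.41 × 10^6 m/s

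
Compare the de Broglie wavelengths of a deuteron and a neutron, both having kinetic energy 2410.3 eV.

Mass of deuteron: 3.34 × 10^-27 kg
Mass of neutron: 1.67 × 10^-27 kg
The neutron has the longer wavelength.

Using λ = h/√(2mKE):

For deuteron: λ₁ = h/√(2m₁KE) = 4.13 × 10^-13 m
For neutron: λ₂ = h/√(2m₂KE) = 5.83 × 10^-13 m

Since λ ∝ 1/√m at constant kinetic energy, the lighter particle has the longer wavelength.

The neutron has the longer de Broglie wavelength.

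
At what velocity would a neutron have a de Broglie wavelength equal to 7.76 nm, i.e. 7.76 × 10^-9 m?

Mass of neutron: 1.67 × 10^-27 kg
5.11 × 10^1 m/s

From λ = h/(mv), solve for v:

v = h/(mλ)
v = (6.626 × 10^-34 J·s) / (1.67 × 10^-27 kg × 7.76 × 10^-9 m)
v = 5.11 × 10^1 m/s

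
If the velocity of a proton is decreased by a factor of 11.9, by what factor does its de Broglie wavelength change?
The wavelength increases by a factor of 11.9.

From λ = h/(mv), the wavelength is inversely proportional to velocity:

λ ∝ 1/v

If v → v/11.9, then λ → 11.9λ

When velocity is decreased by a factor of 11.9, the wavelength increases by a factor of 11.9.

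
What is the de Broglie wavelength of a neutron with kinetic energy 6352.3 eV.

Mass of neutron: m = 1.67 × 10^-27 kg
3.59 × 10^-13 m

Using λ = h/√(2mKE):

First convert KE to Joules: KE = 6352.3 eV = 1.018 × 10^-15 J

λ = h/√(2mKE)
λ = (6.626 × 10^-34 J·s) / √(2 × 1.67 × 10^-27 kg × 1.018 × 10^-15 J)
λ = 3.59 × 10^-13 m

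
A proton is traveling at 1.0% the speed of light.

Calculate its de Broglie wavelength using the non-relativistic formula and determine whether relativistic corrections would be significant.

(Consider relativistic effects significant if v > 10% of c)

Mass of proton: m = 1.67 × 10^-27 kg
No, relativistic corrections are not needed.

Using the non-relativistic de Broglie formula λ = h/(mv):

v = 1.0% × c = 2.998 × 10^6 m/s

λ = h/(mv)
λ = (6.626 × 10^-34 J·s) / (1.67 × 10^-27 kg × 2.998 × 10^6 m/s)
λ = 1.32 × 10^-13 m

Since v = 1.0% of c < 10% of c, relativistic corrections are NOT significant and this non-relativistic result is a good approximation.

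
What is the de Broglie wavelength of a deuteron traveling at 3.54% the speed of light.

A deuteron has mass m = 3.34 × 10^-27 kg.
1.87 × 10^-14 m

Using the de Broglie relation λ = h/(mv):

v = 3.54% × c = 1.061 × 10^7 m/s

λ = h/(mv)
λ = (6.626 × 10^-34 J·s) / (3.34 × 10^-27 kg × 1.061 × 10^7 m/s)
λ = 1.87 × 10^-14 m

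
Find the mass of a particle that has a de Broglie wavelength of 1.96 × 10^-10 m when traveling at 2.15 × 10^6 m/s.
1.57 × 10^-30 kg

From the de Broglie relation λ = h/(mv), we solve for m:

m = h/(λv)
m = (6.626 × 10^-34 J·s) / (1.96 × 10^-10 m × 2.15 × 10^6 m/s)
m = 1.57 × 10^-30 kg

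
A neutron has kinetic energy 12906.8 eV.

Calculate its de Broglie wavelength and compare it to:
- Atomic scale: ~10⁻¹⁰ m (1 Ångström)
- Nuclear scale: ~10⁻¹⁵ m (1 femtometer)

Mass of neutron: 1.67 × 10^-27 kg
λ = 2.52 × 10^-13 m, which is between nuclear and atomic scales.

Using λ = h/√(2mKE):

KE = 12906.8 eV = 2.068 × 10^-15 J

λ = h/√(2mKE)
λ = (6.626 × 10^-34 J·s) / √(2 × 1.67 × 10^-27 kg × 2.068 × 10^-15 J)
λ = 2.52 × 10^-13 m

Comparison:
- Atomic scale (10⁻¹⁰ m): λ is 0.0025× this size
- Nuclear scale (10⁻¹⁵ m): λ is 2.5e+02× this size

The wavelength is between nuclear and atomic scales.

This wavelength is appropriate for probing atomic structure but too large for nuclear physics experiments.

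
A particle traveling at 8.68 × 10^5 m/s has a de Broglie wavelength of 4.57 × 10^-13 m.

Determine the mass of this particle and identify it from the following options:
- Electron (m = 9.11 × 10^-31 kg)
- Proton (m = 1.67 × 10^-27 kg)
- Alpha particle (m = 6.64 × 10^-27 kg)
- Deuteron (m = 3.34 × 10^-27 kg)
The particle is a proton.

From λ = h/(mv), solve for mass:

m = h/(λv)
m = (6.626 × 10^-34 J·s) / (4.57 × 10^-13 m × 8.68 × 10^5 m/s)
m = 1.67 × 10^-27 kg

Comparing with the listed masses, this is closest to a proton.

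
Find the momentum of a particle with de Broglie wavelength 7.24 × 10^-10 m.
9.15 × 10^-25 kg·m/s

From the de Broglie relation λ = h/p, we solve for p:

p = h/λ
p = (6.626 × 10^-34 J·s) / (7.24 × 10^-10 m)
p = 9.15 × 10^-25 kg·m/s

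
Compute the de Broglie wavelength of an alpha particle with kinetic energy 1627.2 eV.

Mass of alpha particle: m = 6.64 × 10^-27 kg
3.56 × 10^-13 m

Using λ = h/√(2mKE):

First convert KE to Joules: KE = 1627.2 eV = 2.607 × 10^-16 J

λ = h/√(2mKE)
λ = (6.626 × 10^-34 J·s) / √(2 × 6.64 × 10^-27 kg × 2.607 × 10^-16 J)
λ = 3.56 × 10^-13 m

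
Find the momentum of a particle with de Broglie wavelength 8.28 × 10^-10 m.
8.00 × 10^-25 kg·m/s

From the de Broglie relation λ = h/p, we solve for p:

p = h/λ
p = (6.626 × 10^-34 J·s) / (8.28 × 10^-10 m)
p = 8.00 × 10^-25 kg·m/s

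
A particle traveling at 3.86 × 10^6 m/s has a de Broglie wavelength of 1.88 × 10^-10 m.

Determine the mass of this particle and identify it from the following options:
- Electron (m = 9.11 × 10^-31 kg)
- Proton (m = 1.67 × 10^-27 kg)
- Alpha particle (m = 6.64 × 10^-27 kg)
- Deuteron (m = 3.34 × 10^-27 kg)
The particle is an electron.

From λ = h/(mv), solve for mass:

m = h/(λv)
m = (6.626 × 10^-34 J·s) / (1.88 × 10^-10 m × 3.86 × 10^6 m/s)
m = 9.13 × 10^-31 kg

Comparing with the listed masses, this is closest to an electron.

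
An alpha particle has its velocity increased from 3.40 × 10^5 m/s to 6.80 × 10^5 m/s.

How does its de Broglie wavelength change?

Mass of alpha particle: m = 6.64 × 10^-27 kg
The wavelength decreases by a factor of 2.

Using λ = h/(mv):

Initial wavelength: λ₁ = h/(mv₁) = 2.93 × 10^-13 m
Final wavelength: λ₂ = h/(mv₂) = 1.47 × 10^-13 m

Since λ ∝ 1/v, when velocity increases by a factor of 2, the wavelength decreases by a factor of 2.

λ₂/λ₁ = v₁/v₂ = 1/2

The wavelength decreases by a factor of 2.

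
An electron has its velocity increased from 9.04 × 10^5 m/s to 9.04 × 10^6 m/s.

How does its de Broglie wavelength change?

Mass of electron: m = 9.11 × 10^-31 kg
The wavelength decreases by a factor of 10.

Using λ = h/(mv):

Initial wavelength: λ₁ = h/(mv₁) = 8.05 × 10^-10 m
Final wavelength: λ₂ = h/(mv₂) = 8.05 × 10^-11 m

Since λ ∝ 1/v, when velocity increases by a factor of 10, the wavelength decreases by a factor of 10.

λ₂/λ₁ = v₁/v₂ = 1/10

The wavelength decreases by a factor of 10.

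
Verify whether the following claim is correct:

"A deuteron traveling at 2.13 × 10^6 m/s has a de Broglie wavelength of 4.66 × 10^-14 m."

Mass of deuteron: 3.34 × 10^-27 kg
False

The claim is incorrect.

Using λ = h/(mv):
λ = (6.626 × 10^-34 J·s) / (3.34 × 10^-27 kg × 2.13 × 10^6 m/s)
λ = 9.31 × 10^-14 m

The actual wavelength differs from the claimed 4.66 × 10^-14 m.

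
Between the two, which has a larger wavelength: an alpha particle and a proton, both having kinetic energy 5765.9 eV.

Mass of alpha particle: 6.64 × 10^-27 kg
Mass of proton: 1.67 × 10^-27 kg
The proton has the longer wavelength.

Using λ = h/√(2mKE):

For alpha particle: λ₁ = h/√(2m₁KE) = 1.89 × 10^-13 m
For proton: λ₂ = h/√(2m₂KE) = 3.77 × 10^-13 m

Since λ ∝ 1/√m at constant kinetic energy, the lighter particle has the longer wavelength.

The proton has the longer de Broglie wavelength.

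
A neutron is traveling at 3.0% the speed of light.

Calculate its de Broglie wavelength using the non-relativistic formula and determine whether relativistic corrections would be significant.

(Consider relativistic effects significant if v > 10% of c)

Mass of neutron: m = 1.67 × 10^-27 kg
No, relativistic corrections are not needed.

Using the non-relativistic de Broglie formula λ = h/(mv):

v = 3.0% × c = 8.994 × 10^6 m/s

λ = h/(mv)
λ = (6.626 × 10^-34 J·s) / (1.67 × 10^-27 kg × 8.994 × 10^6 m/s)
λ = 4.41 × 10^-14 m

Since v = 3.0% of c < 10% of c, relativistic corrections are NOT significant and this non-relativistic result is a good approximation.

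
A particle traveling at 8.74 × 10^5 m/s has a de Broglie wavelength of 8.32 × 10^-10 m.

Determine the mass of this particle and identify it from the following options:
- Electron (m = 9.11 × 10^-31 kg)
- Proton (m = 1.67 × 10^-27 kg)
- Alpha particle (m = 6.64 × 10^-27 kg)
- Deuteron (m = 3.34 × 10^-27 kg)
The particle is an electron.

From λ = h/(mv), solve for mass:

m = h/(λv)
m = (6.626 × 10^-34 J·s) / (8.32 × 10^-10 m × 8.74 × 10^5 m/s)
m = 9.11 × 10^-31 kg

Comparing with the listed masses, this is closest to an electron.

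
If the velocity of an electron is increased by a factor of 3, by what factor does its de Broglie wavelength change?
The wavelength decreases by a factor of 3.

From λ = h/(mv), the wavelength is inversely proportional to velocity:

λ ∝ 1/v

If v → 3v, then λ → λ/3

When velocity is increased by a factor of 3, the wavelength decreases by a factor of 3.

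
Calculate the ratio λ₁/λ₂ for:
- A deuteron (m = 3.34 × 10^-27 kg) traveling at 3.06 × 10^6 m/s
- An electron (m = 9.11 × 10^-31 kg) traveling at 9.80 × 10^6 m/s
λ₁/λ₂ = 8.74 × 10^-4

Using λ = h/(mv):

λ₁ = h/(m₁v₁) = 6.48 × 10^-14 m
λ₂ = h/(m₂v₂) = 7.42 × 10^-11 m

Ratio λ₁/λ₂ = (m₂v₂)/(m₁v₁)
         = (9.11 × 10^-31 kg × 9.80 × 10^6 m/s) / (3.34 × 10^-27 kg × 3.06 × 10^6 m/s)
         = 8.74 × 10^-4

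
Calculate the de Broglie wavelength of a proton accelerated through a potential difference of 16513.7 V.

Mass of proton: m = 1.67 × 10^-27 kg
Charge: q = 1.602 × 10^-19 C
2.23 × 10^-13 m

When a particle is accelerated through voltage V, it gains kinetic energy KE = qV.

The de Broglie wavelength is then λ = h/√(2mqV):

λ = h/√(2mqV)
λ = (6.626 × 10^-34 J·s) / √(2 × 1.67 × 10^-27 kg × 1.602 × 10^-19 C × 16513.7 V)
λ = 2.23 × 10^-13 m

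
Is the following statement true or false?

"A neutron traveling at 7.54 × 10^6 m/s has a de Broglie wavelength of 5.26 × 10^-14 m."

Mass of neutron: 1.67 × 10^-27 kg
True

The claim is correct.

Using λ = h/(mv):
λ = (6.626 × 10^-34 J·s) / (1.67 × 10^-27 kg × 7.54 × 10^6 m/s)
λ = 5.26 × 10^-14 m

This matches the claimed value.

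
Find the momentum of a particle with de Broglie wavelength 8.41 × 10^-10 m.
7.88 × 10^-25 kg·m/s

From the de Broglie relation λ = h/p, we solve for p:

p = h/λ
p = (6.626 × 10^-34 J·s) / (8.41 × 10^-10 m)
p = 7.88 × 10^-25 kg·m/s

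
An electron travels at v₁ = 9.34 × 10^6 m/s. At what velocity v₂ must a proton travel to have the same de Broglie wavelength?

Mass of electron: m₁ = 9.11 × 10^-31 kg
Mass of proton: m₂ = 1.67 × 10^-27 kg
v₂ = 5.10 × 10^3 m/s

For equal de Broglie wavelengths: λ₁ = λ₂

h/(m₁v₁) = h/(m₂v₂)
m₁v₁ = m₂v₂
v₂ = v₁ · (m₁/m₂)

v₂ = 9.34 × 10^6 m/s × (9.11 × 10^-31 kg / 1.67 × 10^-27 kg)
v₂ = 5.10 × 10^3 m/s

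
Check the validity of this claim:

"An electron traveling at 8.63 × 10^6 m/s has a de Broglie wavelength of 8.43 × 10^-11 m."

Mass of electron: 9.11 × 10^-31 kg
True

The claim is correct.

Using λ = h/(mv):
λ = (6.626 × 10^-34 J·s) / (9.11 × 10^-31 kg × 8.63 × 10^6 m/s)
λ = 8.43 × 10^-11 m

This matches the claimed value.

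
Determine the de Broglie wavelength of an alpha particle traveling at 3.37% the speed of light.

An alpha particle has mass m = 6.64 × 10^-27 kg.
9.88 × 10^-15 m

Using the de Broglie relation λ = h/(mv):

v = 3.37% × c = 1.010 × 10^7 m/s

λ = h/(mv)
λ = (6.626 × 10^-34 J·s) / (6.64 × 10^-27 kg × 1.010 × 10^7 m/s)
λ = 9.88 × 10^-15 m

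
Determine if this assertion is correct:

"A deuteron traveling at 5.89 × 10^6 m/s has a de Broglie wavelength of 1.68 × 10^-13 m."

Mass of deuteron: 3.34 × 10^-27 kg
False

The claim is incorrect.

Using λ = h/(mv):
λ = (6.626 × 10^-34 J·s) / (3.34 × 10^-27 kg × 5.89 × 10^6 m/s)
λ = 3.37 × 10^-14 m

The actual wavelength differs from the claimed 1.68 × 10^-13 m.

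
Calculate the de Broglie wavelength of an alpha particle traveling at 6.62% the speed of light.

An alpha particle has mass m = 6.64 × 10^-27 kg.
5.03 × 10^-15 m

Using the de Broglie relation λ = h/(mv):

v = 6.62% × c = 1.985 × 10^7 m/s

λ = h/(mv)
λ = (6.626 × 10^-34 J·s) / (6.64 × 10^-27 kg × 1.985 × 10^7 m/s)
λ = 5.03 × 10^-15 m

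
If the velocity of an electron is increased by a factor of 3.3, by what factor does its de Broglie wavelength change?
The wavelength decreases by a factor of 3.3.

From λ = h/(mv), the wavelength is inversely proportional to velocity:

λ ∝ 1/v

If v → 3.3v, then λ → λ/3.3

When velocity is increased by a factor of 3.3, the wavelength decreases by a factor of 3.3.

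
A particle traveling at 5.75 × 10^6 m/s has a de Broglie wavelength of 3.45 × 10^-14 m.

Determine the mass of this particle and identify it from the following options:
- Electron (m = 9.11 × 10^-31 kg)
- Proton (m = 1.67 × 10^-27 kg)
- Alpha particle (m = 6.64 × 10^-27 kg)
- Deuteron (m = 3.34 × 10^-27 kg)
The particle is a deuteron.

From λ = h/(mv), solve for mass:

m = h/(λv)
m = (6.626 × 10^-34 J·s) / (3.45 × 10^-14 m × 5.75 × 10^6 m/s)
m = 3.34 × 10^-27 kg

Comparing with the listed masses, this is closest to a deuteron.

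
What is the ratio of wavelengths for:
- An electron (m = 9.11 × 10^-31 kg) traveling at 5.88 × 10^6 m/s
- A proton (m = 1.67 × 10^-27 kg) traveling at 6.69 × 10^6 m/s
λ₁/λ₂ = 2.09 × 10^3

Using λ = h/(mv):

λ₁ = h/(m₁v₁) = 1.24 × 10^-10 m
λ₂ = h/(m₂v₂) = 5.93 × 10^-14 m

Ratio λ₁/λ₂ = (m₂v₂)/(m₁v₁)
         = (1.67 × 10^-27 kg × 6.69 × 10^6 m/s) / (9.11 × 10^-31 kg × 5.88 × 10^6 m/s)
         = 2.09 × 10^3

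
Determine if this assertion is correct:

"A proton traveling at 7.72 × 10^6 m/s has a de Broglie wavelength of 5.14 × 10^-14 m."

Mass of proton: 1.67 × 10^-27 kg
True

The claim is correct.

Using λ = h/(mv):
λ = (6.626 × 10^-34 J·s) / (1.67 × 10^-27 kg × 7.72 × 10^6 m/s)
λ = 5.14 × 10^-14 m

This matches the claimed value.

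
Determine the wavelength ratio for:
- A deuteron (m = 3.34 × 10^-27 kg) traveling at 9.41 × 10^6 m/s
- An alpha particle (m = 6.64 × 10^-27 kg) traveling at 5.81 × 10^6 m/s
λ₁/λ₂ = 1.23

Using λ = h/(mv):

λ₁ = h/(m₁v₁) = 2.11 × 10^-14 m
λ₂ = h/(m₂v₂) = 1.72 × 10^-14 m

Ratio λ₁/λ₂ = (m₂v₂)/(m₁v₁)
         = (6.64 × 10^-27 kg × 5.81 × 10^6 m/s) / (3.34 × 10^-27 kg × 9.41 × 10^6 m/s)
         = 1.23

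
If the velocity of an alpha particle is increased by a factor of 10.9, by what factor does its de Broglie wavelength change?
The wavelength decreases by a factor of 10.9.

From λ = h/(mv), the wavelength is inversely proportional to velocity:

λ ∝ 1/v

If v → 10.9v, then λ → λ/10.9

When velocity is increased by a factor of 10.9, the wavelength decreases by a factor of 10.9.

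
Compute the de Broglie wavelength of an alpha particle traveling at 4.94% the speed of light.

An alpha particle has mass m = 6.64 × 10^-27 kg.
6.74 × 10^-15 m

Using the de Broglie relation λ = h/(mv):

v = 4.94% × c = 1.481 × 10^7 m/s

λ = h/(mv)
λ = (6.626 × 10^-34 J·s) / (6.64 × 10^-27 kg × 1.481 × 10^7 m/s)
λ = 6.74 × 10^-15 m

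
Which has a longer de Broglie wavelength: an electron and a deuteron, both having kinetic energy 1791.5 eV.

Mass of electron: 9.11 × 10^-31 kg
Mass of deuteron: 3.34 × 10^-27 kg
The electron has the longer wavelength.

Using λ = h/√(2mKE):

For electron: λ₁ = h/√(2m₁KE) = 2.90 × 10^-11 m
For deuteron: λ₂ = h/√(2m₂KE) = 4.79 × 10^-13 m

Since λ ∝ 1/√m at constant kinetic energy, the lighter particle has the longer wavelength.

The electron has the longer de Broglie wavelength.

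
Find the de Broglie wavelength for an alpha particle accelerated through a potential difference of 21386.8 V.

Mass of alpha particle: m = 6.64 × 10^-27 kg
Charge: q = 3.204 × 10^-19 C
6.95 × 10^-14 m

When a particle is accelerated through voltage V, it gains kinetic energy KE = qV.

The de Broglie wavelength is then λ = h/√(2mqV):

λ = h/√(2mqV)
λ = (6.626 × 10^-34 J·s) / √(2 × 6.64 × 10^-27 kg × 3.204 × 10^-19 C × 21386.8 V)
λ = 6.95 × 10^-14 m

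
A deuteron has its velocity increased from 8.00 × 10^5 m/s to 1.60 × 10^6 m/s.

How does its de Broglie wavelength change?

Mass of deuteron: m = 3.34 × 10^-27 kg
The wavelength decreases by a factor of 2.

Using λ = h/(mv):

Initial wavelength: λ₁ = h/(mv₁) = 2.48 × 10^-13 m
Final wavelength: λ₂ = h/(mv₂) = 1.24 × 10^-13 m

Since λ ∝ 1/v, when velocity increases by a factor of 2, the wavelength decreases by a factor of 2.

λ₂/λ₁ = v₁/v₂ = 1/2

The wavelength decreases by a factor of 2.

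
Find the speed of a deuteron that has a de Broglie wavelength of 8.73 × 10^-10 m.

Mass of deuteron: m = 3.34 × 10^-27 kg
2.27 × 10^2 m/s

From the de Broglie relation λ = h/(mv), we solve for v:

v = h/(mλ)
v = (6.626 × 10^-34 J·s) / (3.34 × 10^-27 kg × 8.73 × 10^-10 m)
v = 2.27 × 10^2 m/s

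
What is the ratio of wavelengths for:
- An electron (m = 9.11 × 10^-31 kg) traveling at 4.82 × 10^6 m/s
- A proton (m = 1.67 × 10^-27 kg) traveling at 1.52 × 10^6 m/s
λ₁/λ₂ = 578

Using λ = h/(mv):

λ₁ = h/(m₁v₁) = 1.51 × 10^-10 m
λ₂ = h/(m₂v₂) = 2.61 × 10^-13 m

Ratio λ₁/λ₂ = (m₂v₂)/(m₁v₁)
         = (1.67 × 10^-27 kg × 1.52 × 10^6 m/s) / (9.11 × 10^-31 kg × 4.82 × 10^6 m/s)
         = 578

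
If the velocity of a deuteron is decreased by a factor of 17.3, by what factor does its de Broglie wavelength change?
The wavelength increases by a factor of 17.3.

From λ = h/(mv), the wavelength is inversely proportional to velocity:

λ ∝ 1/v

If v → v/17.3, then λ → 17.3λ

When velocity is decreased by a factor of 17.3, the wavelength increases by a factor of 17.3.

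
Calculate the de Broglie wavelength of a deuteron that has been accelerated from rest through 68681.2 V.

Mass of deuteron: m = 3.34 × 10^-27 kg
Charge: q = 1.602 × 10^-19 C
7.73 × 10^-14 m

When a particle is accelerated through voltage V, it gains kinetic energy KE = qV.

The de Broglie wavelength is then λ = h/√(2mqV):

λ = h/√(2mqV)
λ = (6.626 × 10^-34 J·s) / √(2 × 3.34 × 10^-27 kg × 1.602 × 10^-19 C × 68681.2 V)
λ = 7.73 × 10^-14 m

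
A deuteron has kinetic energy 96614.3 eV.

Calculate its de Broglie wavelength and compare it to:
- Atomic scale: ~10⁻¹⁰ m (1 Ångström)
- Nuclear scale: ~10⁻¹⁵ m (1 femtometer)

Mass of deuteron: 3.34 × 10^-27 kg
λ = 6.52 × 10^-14 m, which is between nuclear and atomic scales.

Using λ = h/√(2mKE):

KE = 96614.3 eV = 1.548 × 10^-14 J

λ = h/√(2mKE)
λ = (6.626 × 10^-34 J·s) / √(2 × 3.34 × 10^-27 kg × 1.548 × 10^-14 J)
λ = 6.52 × 10^-14 m

Comparison:
- Atomic scale (10⁻¹⁰ m): λ is 0.00065× this size
- Nuclear scale (10⁻¹⁵ m): λ is 65× this size

The wavelength is between nuclear and atomic scales.

This wavelength is appropriate for probing atomic structure but too large for nuclear physics experiments.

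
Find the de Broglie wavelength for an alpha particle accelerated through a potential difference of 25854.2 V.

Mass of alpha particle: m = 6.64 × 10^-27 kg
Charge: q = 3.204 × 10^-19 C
6.32 × 10^-14 m

When a particle is accelerated through voltage V, it gains kinetic energy KE = qV.

The de Broglie wavelength is then λ = h/√(2mqV):

λ = h/√(2mqV)
λ = (6.626 × 10^-34 J·s) / √(2 × 6.64 × 10^-27 kg × 3.204 × 10^-19 C × 25854.2 V)
λ = 6.32 × 10^-14 m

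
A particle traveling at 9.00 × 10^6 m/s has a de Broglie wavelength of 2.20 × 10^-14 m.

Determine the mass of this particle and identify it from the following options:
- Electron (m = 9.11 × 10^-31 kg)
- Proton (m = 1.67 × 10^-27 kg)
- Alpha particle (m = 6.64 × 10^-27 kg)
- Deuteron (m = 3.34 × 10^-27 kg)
The particle is a deuteron.

From λ = h/(mv), solve for mass:

m = h/(λv)
m = (6.626 × 10^-34 J·s) / (2.20 × 10^-14 m × 9.00 × 10^6 m/s)
m = 3.35 × 10^-27 kg

Comparing with the listed masses, this is closest to a deuteron.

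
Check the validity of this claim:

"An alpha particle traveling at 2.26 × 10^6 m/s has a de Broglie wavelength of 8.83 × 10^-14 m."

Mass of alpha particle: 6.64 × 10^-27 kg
False

The claim is incorrect.

Using λ = h/(mv):
λ = (6.626 × 10^-34 J·s) / (6.64 × 10^-27 kg × 2.26 × 10^6 m/s)
λ = 4.42 × 10^-14 m

The actual wavelength differs from the claimed 8.83 × 10^-14 m.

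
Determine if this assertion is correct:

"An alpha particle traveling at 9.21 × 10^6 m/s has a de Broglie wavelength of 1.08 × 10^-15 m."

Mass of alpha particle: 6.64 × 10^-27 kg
False

The claim is incorrect.

Using λ = h/(mv):
λ = (6.626 × 10^-34 J·s) / (6.64 × 10^-27 kg × 9.21 × 10^6 m/s)
λ = 1.08 × 10^-14 m

The actual wavelength differs from the claimed 1.08 × 10^-15 m.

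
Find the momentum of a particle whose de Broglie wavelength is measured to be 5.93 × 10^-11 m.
1.12 × 10^-23 kg·m/s

From the de Broglie relation λ = h/p, we solve for p:

p = h/λ
p = (6.626 × 10^-34 J·s) / (5.93 × 10^-11 m)
p = 1.12 × 10^-23 kg·m/s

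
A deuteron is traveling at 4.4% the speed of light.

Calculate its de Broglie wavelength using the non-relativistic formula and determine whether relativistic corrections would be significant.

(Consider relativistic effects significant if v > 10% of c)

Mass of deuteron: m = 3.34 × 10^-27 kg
No, relativistic corrections are not needed.

Using the non-relativistic de Broglie formula λ = h/(mv):

v = 4.4% × c = 1.319 × 10^7 m/s

λ = h/(mv)
λ = (6.626 × 10^-34 J·s) / (3.34 × 10^-27 kg × 1.319 × 10^7 m/s)
λ = 1.50 × 10^-14 m

Since v = 4.4% of c < 10% of c, relativistic corrections are NOT significant and this non-relativistic result is a good approximation.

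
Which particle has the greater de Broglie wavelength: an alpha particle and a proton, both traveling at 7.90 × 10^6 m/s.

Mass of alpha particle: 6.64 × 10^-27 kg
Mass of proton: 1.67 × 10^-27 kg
The proton has the longer wavelength.

Using λ = h/(mv), since both particles have the same velocity, the wavelength depends only on mass.

For alpha particle: λ₁ = h/(m₁v) = 1.26 × 10^-14 m
For proton: λ₂ = h/(m₂v) = 5.02 × 10^-14 m

Since λ ∝ 1/m at constant velocity, the lighter particle has the longer wavelength.

The proton has the longer de Broglie wavelength.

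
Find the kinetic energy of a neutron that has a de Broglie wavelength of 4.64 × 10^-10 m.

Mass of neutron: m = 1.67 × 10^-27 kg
6.11 × 10^-22 J (or 3.81 × 10^-3 eV)

From λ = h/√(2mKE), we solve for KE:

λ² = h²/(2mKE)
KE = h²/(2mλ²)
KE = (6.626 × 10^-34 J·s)² / (2 × 1.67 × 10^-27 kg × (4.64 × 10^-10 m)²)
KE = 6.11 × 10^-22 J
KE = 3.81 × 10^-3 eV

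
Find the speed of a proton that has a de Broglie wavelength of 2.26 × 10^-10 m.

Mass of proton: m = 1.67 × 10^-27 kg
1.76 × 10^3 m/s

From the de Broglie relation λ = h/(mv), we solve for v:

v = h/(mλ)
v = (6.626 × 10^-34 J·s) / (1.67 × 10^-27 kg × 2.26 × 10^-10 m)
v = 1.76 × 10^3 m/s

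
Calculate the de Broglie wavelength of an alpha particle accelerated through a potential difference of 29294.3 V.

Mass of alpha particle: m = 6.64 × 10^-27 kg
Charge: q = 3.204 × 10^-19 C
5.93 × 10^-14 m

When a particle is accelerated through voltage V, it gains kinetic energy KE = qV.

The de Broglie wavelength is then λ = h/√(2mqV):

λ = h/√(2mqV)
λ = (6.626 × 10^-34 J·s) / √(2 × 6.64 × 10^-27 kg × 3.204 × 10^-19 C × 29294.3 V)
λ = 5.93 × 10^-14 m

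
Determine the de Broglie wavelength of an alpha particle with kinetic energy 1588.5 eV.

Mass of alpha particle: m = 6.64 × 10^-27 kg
3.60 × 10^-13 m

Using λ = h/√(2mKE):

First convert KE to Joules: KE = 1588.5 eV = 2.545 × 10^-16 J

λ = h/√(2mKE)
λ = (6.626 × 10^-34 J·s) / √(2 × 6.64 × 10^-27 kg × 2.545 × 10^-16 J)
λ = 3.60 × 10^-13 m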